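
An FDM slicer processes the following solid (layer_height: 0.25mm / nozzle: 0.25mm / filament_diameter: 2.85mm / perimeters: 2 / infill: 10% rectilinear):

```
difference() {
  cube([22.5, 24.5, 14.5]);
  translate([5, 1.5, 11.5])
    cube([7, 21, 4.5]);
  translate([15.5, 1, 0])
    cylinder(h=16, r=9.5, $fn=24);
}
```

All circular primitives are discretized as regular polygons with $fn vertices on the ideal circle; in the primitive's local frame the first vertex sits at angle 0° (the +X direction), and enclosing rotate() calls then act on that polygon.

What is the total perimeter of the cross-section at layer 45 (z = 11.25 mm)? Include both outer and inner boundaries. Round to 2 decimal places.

At z = 11.25 mm: the 22.5×24.5 cube contributes its full rectangle (perimeter 94.00 mm); the cube at (5, 1.5) is absent (z outside [11.5, 16]); the r=9.5 cylinder at (15.5, 1) gives a regular 24-gon of circumradius 9.5 (constant along its height) (perimeter = 2·24·9.500·sin(180°/24) = 59.52 mm); After the difference (first − rest): starting from the 22.5×24.5 cube, the r=9.5 cylinder at (15.5, 1) partially overlaps it — only the 145.96 mm² overlap (of its 280.30 mm²) is removed, clipping the outline — boundary = 94.07 mm. Overall, the cross-section is a single solid region. Total boundary length (outer) = 94.07 mm.

94.07 mm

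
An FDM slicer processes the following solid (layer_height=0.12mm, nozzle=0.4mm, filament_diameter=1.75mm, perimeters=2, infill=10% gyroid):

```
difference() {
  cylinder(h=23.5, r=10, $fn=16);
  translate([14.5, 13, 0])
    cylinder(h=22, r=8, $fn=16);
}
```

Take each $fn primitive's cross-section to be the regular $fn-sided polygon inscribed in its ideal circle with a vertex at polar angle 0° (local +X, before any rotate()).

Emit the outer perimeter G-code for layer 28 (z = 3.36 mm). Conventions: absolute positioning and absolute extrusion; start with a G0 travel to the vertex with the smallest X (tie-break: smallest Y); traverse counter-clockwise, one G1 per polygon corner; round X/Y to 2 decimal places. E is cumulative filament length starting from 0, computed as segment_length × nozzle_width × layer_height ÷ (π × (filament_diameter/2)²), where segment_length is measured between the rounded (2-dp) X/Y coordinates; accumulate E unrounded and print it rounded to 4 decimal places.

At z = 3.36 mm: the r=10 cylinder contributes a regular 16-gon of circumradius 10; the r=8 cylinder at (14.5, 13) contributes a regular 16-gon of circumradius 8; Subtracting the remaining from the first: starting from the r=10 cylinder, the r=8 cylinder at (14.5, 13) misses the remaining region (no effect) — 1 connected region. The outline is a single polygon with 16 vertices. Extrusion per mm of travel: 0.4 × 0.12 / (π × 0.875²) = 0.019956. Accumulating E over each segment gives final E = 1.2459.

G0 X-10.00 Y0.00 Z3.36
G1 X-9.24 Y-3.83 E0.0779
G1 X-7.07 Y-7.07 E0.1557
G1 X-3.83 Y-9.24 E0.2336
G1 X0.00 Y-10.00 E0.3115
G1 X3.83 Y-9.24 E0.3894
G1 X7.07 Y-7.07 E0.4672
G1 X9.24 Y-3.83 E0.5450
G1 X10.00 Y0.00 E0.6230
G1 X9.24 Y3.83 E0.7009
G1 X7.07 Y7.07 E0.7787
G1 X3.83 Y9.24 E0.8565
G1 X0.00 Y10.00 E0.9345
G1 X-3.83 Y9.24 E1.0124
G1 X-7.07 Y7.07 E1.0902
G1 X-9.24 Y3.83 E1.1680
G1 X-10.00 Y0.00 E1.2459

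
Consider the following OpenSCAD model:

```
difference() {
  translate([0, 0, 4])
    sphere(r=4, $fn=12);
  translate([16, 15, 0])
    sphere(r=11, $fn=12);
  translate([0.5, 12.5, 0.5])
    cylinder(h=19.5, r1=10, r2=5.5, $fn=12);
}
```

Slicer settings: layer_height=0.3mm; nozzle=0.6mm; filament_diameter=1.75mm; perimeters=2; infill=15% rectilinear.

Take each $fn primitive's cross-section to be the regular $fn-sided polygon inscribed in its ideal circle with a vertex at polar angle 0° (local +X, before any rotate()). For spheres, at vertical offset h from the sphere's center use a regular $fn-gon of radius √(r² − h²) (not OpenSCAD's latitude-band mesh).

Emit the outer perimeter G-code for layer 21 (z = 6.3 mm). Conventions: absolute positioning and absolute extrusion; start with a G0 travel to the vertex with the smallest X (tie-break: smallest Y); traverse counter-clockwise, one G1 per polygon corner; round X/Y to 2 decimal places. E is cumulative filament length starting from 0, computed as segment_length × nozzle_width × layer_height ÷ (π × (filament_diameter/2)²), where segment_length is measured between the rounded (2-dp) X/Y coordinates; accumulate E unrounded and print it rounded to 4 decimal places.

G0 X-3.27 Y0.00 Z6.30
G1 X-2.83 Y-1.64 E0.1271
G1 X-1.64 Y-2.83 E0.2530
G1 X0.00 Y-3.27 E0.3801
G1 X1.64 Y-2.83 E0.5072
G1 X2.83 Y-1.64 E0.6331
G1 X3.27 Y0.00 E0.7602
G1 X2.83 Y1.64 E0.8872
G1 X1.64 Y2.83 E1.0132
G1 X0.00 Y3.27 E1.1402
G1 X-1.64 Y2.83 E1.2673
G1 X-2.83 Y1.64 E1.3933
G1 X-3.27 Y0.00 E1.5203

At z = 6.3 mm: the r=4 sphere slices to a regular 12-gon of circumradius 3.273 (√(r²−h²) with h=2.3 from center); the r=11 sphere at (16, 15) slices to a regular 12-gon of circumradius 9.017 (√(r²−h²) with h=6.3 from center); the cone at (0.5, 12.5) contributes a regular 12-gon of circumradius 8.662 (interpolated between r1=10 and r2=5.5 at t=0.297); Subtracting the remaining from the first: starting from the r=4 sphere, the r=11 sphere at (16, 15) misses the remaining region (no effect); the cone at (0.5, 12.5) misses the remaining region (no effect) — 1 connected region. The outline is a single polygon with 12 vertices. Extrusion per mm of travel: 0.6 × 0.3 / (π × 0.875²) = 0.074835. Accumulating E over each segment gives final E = 1.5203.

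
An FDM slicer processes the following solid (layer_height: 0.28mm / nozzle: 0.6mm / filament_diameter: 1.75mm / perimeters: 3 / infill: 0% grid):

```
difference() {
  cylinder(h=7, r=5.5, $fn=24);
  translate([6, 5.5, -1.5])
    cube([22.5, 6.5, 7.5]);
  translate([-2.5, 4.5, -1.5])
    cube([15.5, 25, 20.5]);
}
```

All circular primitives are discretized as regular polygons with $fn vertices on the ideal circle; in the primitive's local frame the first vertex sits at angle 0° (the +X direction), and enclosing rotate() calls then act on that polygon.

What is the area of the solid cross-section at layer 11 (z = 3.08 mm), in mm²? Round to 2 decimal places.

89.98 mm²

At z = 3.08 mm: the r=5.5 cylinder gives a regular 24-gon of circumradius 5.5 (constant along its height) (area = (24/2)·5.500²·sin(360°/24) = 93.95 mm²); the cube at (6, 5.5) (footprint 22.5×6.5) is included at this height (area 146.25 mm²); the cube at (-2.5, 4.5) is present — its section is the full 15.5×25 rectangle (area 387.50 mm²); After the difference (first − rest): starting from the r=5.5 cylinder (93.95 mm²), the 22.5×6.5 cube at (6, 5.5) misses the remaining region (no effect); the 15.5×25 cube at (-2.5, 4.5) partially overlaps it — only the 3.97 mm² overlap (of its 387.50 mm²) is removed, clipping the outline — area = 89.98 mm². Overall, the cross-section is a single solid region. Net area = 89.98 mm².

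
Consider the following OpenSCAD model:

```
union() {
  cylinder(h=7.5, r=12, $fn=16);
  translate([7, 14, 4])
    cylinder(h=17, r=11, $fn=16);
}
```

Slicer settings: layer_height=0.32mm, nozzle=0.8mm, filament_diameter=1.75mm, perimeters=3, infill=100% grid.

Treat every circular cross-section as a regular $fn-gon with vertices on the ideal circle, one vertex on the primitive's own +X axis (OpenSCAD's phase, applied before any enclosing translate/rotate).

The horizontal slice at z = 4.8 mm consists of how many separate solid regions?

At z = 4.8 mm: the r=12 cylinder gives a regular 16-gon of circumradius 12 (constant along its height); the r=11 cylinder at (7, 14) contributes a regular 16-gon of circumradius 11; Merging all regions: the regions partially overlap (shared area 80.02 mm²), so overlapping operands fuse into one piece — 1 connected region. The result has 1 disconnected region.

1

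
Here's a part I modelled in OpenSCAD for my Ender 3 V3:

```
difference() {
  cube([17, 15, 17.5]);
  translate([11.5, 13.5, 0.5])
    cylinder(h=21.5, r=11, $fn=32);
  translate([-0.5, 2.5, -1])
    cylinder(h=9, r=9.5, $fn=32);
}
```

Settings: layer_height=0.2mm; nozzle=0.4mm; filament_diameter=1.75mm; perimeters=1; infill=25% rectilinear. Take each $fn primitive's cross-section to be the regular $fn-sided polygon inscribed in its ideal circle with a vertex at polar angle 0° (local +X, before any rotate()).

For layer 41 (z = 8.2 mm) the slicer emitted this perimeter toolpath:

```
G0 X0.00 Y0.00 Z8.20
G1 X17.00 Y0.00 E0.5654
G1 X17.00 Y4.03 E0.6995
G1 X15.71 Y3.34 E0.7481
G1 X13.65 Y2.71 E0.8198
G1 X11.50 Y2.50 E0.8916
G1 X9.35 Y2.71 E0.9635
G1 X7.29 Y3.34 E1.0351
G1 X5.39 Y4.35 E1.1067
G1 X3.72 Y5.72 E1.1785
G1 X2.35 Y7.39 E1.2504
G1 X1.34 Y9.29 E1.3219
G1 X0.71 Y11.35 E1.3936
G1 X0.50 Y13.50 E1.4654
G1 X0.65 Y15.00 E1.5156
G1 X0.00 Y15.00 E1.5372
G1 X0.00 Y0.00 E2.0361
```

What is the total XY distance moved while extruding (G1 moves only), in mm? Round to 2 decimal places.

61.22 mm

Sum the Euclidean lengths of each G1 segment: total = 61.22 mm.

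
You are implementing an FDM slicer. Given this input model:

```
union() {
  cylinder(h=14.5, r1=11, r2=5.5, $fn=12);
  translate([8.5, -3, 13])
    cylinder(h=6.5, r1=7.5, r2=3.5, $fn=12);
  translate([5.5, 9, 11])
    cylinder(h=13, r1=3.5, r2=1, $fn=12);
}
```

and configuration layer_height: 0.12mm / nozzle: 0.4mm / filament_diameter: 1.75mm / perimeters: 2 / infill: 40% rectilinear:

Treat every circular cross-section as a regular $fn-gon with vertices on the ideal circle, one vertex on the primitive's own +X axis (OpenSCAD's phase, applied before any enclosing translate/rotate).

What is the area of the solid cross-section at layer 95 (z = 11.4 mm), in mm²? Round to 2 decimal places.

168.85 mm²

At z = 11.4 mm: the cone contributes a regular 12-gon of circumradius 6.676 (interpolated between r1=11 and r2=5.5 at t=0.786) (area = (12/2)·6.676²·sin(360°/12) = 133.70 mm²); the cone at (8.5, -3) does not reach this height (z outside [13, 19.5]); the cone at (5.5, 9) (r1=3.5→r2=1) has section circumradius 3.423 here — a regular 12-gon (area = (12/2)·3.423²·sin(360°/12) = 35.15 mm²); Merging all regions: the 2 present regions are separate (no shared area or edge), so areas and boundary lengths simply add and each stays a separate island — area = 168.85 mm². Overall, the cross-section has 2 separate islands. Net area = 168.85 mm².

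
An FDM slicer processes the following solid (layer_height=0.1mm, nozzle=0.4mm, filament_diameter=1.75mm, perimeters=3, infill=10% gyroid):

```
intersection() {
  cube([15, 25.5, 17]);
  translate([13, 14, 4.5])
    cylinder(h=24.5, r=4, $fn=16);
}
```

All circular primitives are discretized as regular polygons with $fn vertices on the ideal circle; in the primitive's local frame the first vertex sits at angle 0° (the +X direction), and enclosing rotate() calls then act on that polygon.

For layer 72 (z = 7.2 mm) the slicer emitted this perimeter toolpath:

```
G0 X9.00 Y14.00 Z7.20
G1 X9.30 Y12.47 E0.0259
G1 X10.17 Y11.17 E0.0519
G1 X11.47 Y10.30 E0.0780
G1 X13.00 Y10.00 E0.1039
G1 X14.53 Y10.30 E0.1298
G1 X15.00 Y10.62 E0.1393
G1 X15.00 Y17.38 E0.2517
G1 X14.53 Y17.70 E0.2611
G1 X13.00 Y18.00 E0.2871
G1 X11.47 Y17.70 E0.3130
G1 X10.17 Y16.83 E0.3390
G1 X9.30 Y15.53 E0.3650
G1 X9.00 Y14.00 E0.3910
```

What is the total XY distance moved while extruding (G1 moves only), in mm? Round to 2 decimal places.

23.51 mm

Sum the Euclidean lengths of each G1 segment: total = 23.51 mm.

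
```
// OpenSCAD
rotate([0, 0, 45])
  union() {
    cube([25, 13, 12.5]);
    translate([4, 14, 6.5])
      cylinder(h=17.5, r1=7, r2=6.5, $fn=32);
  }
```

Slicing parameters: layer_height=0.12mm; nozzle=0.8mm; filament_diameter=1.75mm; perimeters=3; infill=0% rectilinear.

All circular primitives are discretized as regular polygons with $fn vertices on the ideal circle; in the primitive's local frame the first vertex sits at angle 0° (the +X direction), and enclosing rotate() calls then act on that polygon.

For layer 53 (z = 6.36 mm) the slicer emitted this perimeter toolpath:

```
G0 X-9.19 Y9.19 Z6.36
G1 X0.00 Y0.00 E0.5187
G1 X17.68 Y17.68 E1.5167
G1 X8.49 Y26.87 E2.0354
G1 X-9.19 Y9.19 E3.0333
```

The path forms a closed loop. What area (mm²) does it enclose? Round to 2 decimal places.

Apply the shoelace formula to the sequence of (X, Y) vertices; enclosed area = 324.96 mm².

324.96 mm²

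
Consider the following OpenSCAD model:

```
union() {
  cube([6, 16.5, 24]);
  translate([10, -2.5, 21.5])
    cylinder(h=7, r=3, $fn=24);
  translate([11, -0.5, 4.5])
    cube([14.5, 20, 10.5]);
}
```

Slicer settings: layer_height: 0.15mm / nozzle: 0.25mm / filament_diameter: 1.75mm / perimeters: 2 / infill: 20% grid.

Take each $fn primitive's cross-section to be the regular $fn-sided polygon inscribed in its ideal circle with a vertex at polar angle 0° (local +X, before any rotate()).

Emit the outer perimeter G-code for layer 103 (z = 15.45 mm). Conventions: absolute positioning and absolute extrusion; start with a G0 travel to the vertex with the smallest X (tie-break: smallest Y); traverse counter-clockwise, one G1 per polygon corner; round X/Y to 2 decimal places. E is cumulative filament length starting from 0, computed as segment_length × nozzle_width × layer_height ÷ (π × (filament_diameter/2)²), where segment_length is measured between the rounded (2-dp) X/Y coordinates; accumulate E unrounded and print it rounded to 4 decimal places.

G0 X0.00 Y0.00 Z15.45
G1 X6.00 Y0.00 E0.0935
G1 X6.00 Y16.50 E0.3508
G1 X0.00 Y16.50 E0.4443
G1 X0.00 Y0.00 E0.7016

At z = 15.45 mm: the 6×16.5 cube contributes its full rectangle; the cylinder at (10, -2.5) does not reach this height (z outside [21.5, 28.5]); the cube at (11, -0.5) is absent (z outside [4.5, 15]); Combining (union): only the 6×16.5 cube is present, so the union is just that shape — 1 connected region. The outline is a single polygon with 4 vertices. Extrusion per mm of travel: 0.25 × 0.15 / (π × 0.875²) = 0.015591. Accumulating E over each segment gives final E = 0.7016.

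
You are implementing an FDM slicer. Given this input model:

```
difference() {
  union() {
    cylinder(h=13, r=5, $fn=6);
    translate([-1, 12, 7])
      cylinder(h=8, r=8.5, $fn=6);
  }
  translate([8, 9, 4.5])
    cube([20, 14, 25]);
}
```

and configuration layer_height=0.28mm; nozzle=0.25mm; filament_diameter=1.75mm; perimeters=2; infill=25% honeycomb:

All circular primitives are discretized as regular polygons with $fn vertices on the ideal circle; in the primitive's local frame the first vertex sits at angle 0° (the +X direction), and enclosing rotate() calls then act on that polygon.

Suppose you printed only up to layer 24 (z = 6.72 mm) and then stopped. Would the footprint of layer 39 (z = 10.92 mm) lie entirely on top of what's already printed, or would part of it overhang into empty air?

part overhangs

Compare the two slices. At z = 6.72: the r=5 cylinder contributes a regular 6-gon of circumradius 5 (area = (6/2)·5.000²·sin(360°/6) = 64.95 mm²); the cylinder at (-1, 12) is not intersected at this z (z outside [7, 15]); Taking the union: only the r=5 cylinder is present, so the union is just that shape — area = 64.95 mm²; the 20×14 cube at (8, 9) contributes its full rectangle (area 280.00 mm²); After the difference (first − rest): starting from the result so far (64.95 mm²), the 20×14 cube at (8, 9) misses the remaining region (no effect) — area = 64.95 mm². At z = 10.92: the r=5 cylinder contributes a regular 6-gon of circumradius 5 (area = (6/2)·5.000²·sin(360°/6) = 64.95 mm²); the r=8.5 cylinder at (-1, 12) contributes a regular 6-gon of circumradius 8.5 (area = (6/2)·8.500²·sin(360°/6) = 187.71 mm²); Taking the union: the 2 present regions are separate (no shared area or edge), so areas and boundary lengths simply add and each stays a separate island — area = 252.66 mm²; the 20×14 cube at (8, 9) contributes its full rectangle (area 280.00 mm²); After the difference (first − rest): starting from the result so far (252.66 mm²), the 20×14 cube at (8, 9) misses the remaining region (no effect) — area = 252.66 mm². Checking containment: at z = 10.92 the cross-section extends beyond the z = 6.72 cross-section by about 187.71 mm².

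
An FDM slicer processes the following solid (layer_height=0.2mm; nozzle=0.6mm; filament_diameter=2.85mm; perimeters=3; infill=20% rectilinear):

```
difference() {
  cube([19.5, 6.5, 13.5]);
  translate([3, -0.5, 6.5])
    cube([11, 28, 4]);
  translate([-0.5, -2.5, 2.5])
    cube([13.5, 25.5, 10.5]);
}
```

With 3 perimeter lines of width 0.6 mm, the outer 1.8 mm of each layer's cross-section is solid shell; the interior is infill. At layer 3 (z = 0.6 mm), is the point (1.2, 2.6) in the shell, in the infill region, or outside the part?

At z = 0.6 mm: the cube is present — its section is the full 19.5×6.5 rectangle; the cube at (3, -0.5) is not intersected at this z (z outside [6.5, 10.5]); the cube at (-0.5, -2.5) does not reach this height (z outside [2.5, 13]); After the difference (first − rest): none of the subtracted shapes is present at this height, so the 19.5×6.5 cube is unchanged — 1 connected region. Overall, the cross-section is a single solid region. The nearest boundary edge runs (0.00, 6.50)→(0.00, 0.00); distance from the point to it = 1.20 mm. The point is inside the cross-section, 1.20 mm from the nearest boundary — within the 1.8 mm shell band (3 × 0.6).

shell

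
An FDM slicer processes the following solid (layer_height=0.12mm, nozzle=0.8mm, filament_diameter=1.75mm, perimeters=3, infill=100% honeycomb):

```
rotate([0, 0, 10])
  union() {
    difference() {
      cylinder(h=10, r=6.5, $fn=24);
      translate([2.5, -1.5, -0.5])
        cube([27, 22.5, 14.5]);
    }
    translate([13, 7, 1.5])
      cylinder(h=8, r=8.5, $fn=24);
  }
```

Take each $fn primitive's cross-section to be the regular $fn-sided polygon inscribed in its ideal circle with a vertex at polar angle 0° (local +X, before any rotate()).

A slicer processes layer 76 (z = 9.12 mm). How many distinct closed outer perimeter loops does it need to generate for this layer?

2

At z = 9.12 mm: the cylinder: section is a regular 24-gon, circumradius r=6.5; the 27×22.5 cube at (2.5, -1.5) contributes its full rectangle; Taking the first minus the rest: starting from the r=6.5 cylinder, the 27×22.5 cube at (2.5, -1.5) partially overlaps it — only the 22.91 mm² overlap (of its 607.50 mm²) is removed, clipping the outline — 1 connected region; the r=8.5 cylinder at (13, 7) gives a regular 24-gon of circumradius 8.5 (constant along its height); Taking the union: the 2 present regions are separate (no shared area or edge), so areas and boundary lengths simply add and each stays a separate island — 2 connected regions; (whole slice rotated 10° about Z — lengths, areas and connectivity unchanged). The result has 2 disconnected regions.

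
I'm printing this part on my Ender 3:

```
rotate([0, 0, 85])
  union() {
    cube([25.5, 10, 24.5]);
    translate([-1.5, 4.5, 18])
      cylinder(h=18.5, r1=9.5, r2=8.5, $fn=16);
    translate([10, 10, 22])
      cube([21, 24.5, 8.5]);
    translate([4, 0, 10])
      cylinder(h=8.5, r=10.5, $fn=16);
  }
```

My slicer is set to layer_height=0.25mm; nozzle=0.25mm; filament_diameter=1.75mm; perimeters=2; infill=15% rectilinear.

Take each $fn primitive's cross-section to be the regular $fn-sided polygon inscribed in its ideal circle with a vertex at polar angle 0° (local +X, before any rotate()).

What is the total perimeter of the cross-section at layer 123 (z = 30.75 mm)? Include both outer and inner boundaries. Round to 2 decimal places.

55.00 mm

At z = 30.75 mm: the cube is absent (z outside [0, 24.5]); the cone at (-1.5, 4.5): at t=0.689 of its height the radius interpolates to r₁+(r₂−r₁)t = 8.811, giving a regular 16-gon of that circumradius (perimeter = 2·16·8.811·sin(180°/16) = 55.00 mm); the cube at (10, 10) does not reach this height (z outside [22, 30.5]); the cylinder at (4, 0) is not intersected at this z (z outside [10, 18.5]); Merging all regions: only the cone at (-1.5, 4.5) is present, so the union is just that shape — boundary = 55.00 mm; (rotated 85° about Z; rotation is an isometry so areas/perimeters/island counts are preserved). Overall, the cross-section is a single solid region. Total boundary length (outer) = 55.00 mm.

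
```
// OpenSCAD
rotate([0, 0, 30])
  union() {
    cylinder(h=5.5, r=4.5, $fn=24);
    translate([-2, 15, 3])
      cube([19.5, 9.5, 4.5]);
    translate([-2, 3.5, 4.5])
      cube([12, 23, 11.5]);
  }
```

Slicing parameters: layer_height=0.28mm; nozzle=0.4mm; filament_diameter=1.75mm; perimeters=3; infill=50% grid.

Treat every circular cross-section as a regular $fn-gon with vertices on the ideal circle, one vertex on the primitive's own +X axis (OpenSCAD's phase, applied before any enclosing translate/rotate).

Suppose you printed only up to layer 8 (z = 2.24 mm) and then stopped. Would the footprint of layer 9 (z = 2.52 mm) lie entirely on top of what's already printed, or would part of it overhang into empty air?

entirely on top

Compare the two slices. At z = 2.24: the cylinder: section is a regular 24-gon, circumradius r=4.5 (area = (24/2)·4.500²·sin(360°/24) = 62.89 mm²); the cube at (-2, 15) is not intersected at this z (z outside [3, 7.5]); the cube at (-2, 3.5) does not reach this height (z outside [4.5, 16]); Taking the union: only the r=4.5 cylinder is present, so the union is just that shape — area = 62.89 mm²; (rotated 30° about Z; rotation is an isometry so areas/perimeters/island counts are preserved). At z = 2.52: the r=4.5 cylinder gives a regular 24-gon of circumradius 4.5 (constant along its height) (area = (24/2)·4.500²·sin(360°/24) = 62.89 mm²); the cube at (-2, 15) is absent (z outside [3, 7.5]); the cube at (-2, 3.5) is not intersected at this z (z outside [4.5, 16]); Combining (union): only the r=4.5 cylinder is present, so the union is just that shape — area = 62.89 mm²; (rotated 30° about Z; rotation is an isometry so areas/perimeters/island counts are preserved). Checking containment: the cross-section at z = 2.52 is a subset of the cross-section at z = 2.24.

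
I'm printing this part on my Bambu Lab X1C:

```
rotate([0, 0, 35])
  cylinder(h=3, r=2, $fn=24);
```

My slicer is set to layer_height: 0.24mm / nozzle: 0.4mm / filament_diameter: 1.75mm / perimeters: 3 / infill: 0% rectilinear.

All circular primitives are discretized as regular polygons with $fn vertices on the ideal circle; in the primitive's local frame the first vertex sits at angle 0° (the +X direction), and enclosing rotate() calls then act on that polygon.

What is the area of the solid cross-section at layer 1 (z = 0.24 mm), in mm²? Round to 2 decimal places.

12.42 mm²

At z = 0.24 mm: the r=2 cylinder contributes a regular 24-gon of circumradius 2 (area = (24/2)·2.000²·sin(360°/24) = 12.42 mm²); (whole slice rotated 35° about Z — lengths, areas and connectivity unchanged). Overall, the cross-section is a single solid region. Net area = 12.42 mm².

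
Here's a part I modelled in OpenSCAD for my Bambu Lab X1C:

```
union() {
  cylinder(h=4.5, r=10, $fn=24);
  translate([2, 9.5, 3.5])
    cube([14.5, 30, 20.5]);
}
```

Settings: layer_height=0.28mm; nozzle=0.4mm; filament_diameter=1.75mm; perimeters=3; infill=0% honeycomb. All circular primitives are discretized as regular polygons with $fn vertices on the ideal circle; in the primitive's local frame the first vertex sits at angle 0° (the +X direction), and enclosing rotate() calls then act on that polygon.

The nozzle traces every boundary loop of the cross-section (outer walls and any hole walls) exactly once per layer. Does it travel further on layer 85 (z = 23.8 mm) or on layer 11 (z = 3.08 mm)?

Layer 85 (z = 23.8): the cylinder is absent (z outside [0, 4.5]); the 14.5×30 cube at (2, 9.5) contributes its full rectangle (perimeter 89.00 mm); Taking the union: only the 14.5×30 cube at (2, 9.5) is present, so the union is just that shape — boundary = 89.00 mm. So its perimeter = 89.00 mm. Layer 11 (z = 3.08): the r=10 cylinder contributes a regular 24-gon of circumradius 10 (perimeter = 2·24·10.000·sin(180°/24) = 62.65 mm); the cube at (2, 9.5) is absent (z outside [3.5, 24]); Merging all regions: only the r=10 cylinder is present, so the union is just that shape — boundary = 62.65 mm. So its perimeter = 62.65 mm. Layer 85 is larger (89.00 vs 62.65 mm).

layer 85 (z = 23.8 mm)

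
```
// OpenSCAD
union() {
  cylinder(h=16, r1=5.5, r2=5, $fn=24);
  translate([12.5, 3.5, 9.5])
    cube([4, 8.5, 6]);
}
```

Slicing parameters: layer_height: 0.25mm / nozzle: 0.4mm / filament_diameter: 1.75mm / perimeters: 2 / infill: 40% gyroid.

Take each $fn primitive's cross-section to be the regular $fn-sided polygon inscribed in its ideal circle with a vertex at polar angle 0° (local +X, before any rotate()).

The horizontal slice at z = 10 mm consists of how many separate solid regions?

At z = 10 mm: the cone: at t=0.625 of its height the radius interpolates to r₁+(r₂−r₁)t = 5.188, giving a regular 24-gon of that circumradius; the 4×8.5 cube at (12.5, 3.5) contributes its full rectangle; Combining (union): the 2 present regions are separate (no shared area or edge), so areas and boundary lengths simply add and each stays a separate island — 2 connected regions. The result has 2 disconnected regions.

2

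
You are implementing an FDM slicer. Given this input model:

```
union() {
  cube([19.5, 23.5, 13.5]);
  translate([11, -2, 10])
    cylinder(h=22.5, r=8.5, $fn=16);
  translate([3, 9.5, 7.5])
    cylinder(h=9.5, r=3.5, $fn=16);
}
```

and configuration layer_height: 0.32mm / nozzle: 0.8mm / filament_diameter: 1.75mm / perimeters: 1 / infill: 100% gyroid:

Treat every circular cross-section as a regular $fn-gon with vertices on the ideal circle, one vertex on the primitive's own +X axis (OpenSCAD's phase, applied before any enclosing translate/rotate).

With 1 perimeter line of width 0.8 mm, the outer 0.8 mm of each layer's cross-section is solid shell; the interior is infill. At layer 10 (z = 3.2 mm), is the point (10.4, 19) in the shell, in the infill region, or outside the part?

infill

At z = 3.2 mm: the cube (footprint 19.5×23.5) is included at this height; the cylinder at (11, -2) is not intersected at this z (z outside [10, 32.5]); the cylinder at (3, 9.5) is absent (z outside [7.5, 17]); Merging all regions: only the 19.5×23.5 cube is present, so the union is just that shape — 1 connected region. Overall, the cross-section is a single solid region. The nearest boundary edge runs (19.50, 23.50)→(0.00, 23.50); distance from the point to it = 4.50 mm. The point is inside the cross-section and 4.50 mm from the nearest boundary — more than the 0.8 mm shell width (1 × 0.8), so it's in the infill interior.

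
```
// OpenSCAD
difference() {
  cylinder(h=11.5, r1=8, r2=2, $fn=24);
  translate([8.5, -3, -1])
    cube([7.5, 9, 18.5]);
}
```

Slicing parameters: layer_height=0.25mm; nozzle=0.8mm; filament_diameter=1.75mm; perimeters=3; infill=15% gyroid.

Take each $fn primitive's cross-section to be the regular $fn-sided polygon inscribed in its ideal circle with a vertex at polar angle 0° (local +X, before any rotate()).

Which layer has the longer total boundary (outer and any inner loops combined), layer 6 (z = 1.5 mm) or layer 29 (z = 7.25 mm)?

layer 6 (z = 1.5 mm)

Layer 6 (z = 1.5): the cone (r1=8→r2=2) has section circumradius 7.217 here — a regular 24-gon (perimeter = 2·24·7.217·sin(180°/24) = 45.22 mm); the 7.5×9 cube at (8.5, -3) contributes its full rectangle (perimeter 33.00 mm); Subtracting the remaining from the first: starting from the cone, the 7.5×9 cube at (8.5, -3) misses the remaining region (no effect) — boundary = 45.22 mm. So its perimeter = 45.22 mm. Layer 29 (z = 7.25): the cone (r1=8→r2=2) has section circumradius 4.217 here — a regular 24-gon (perimeter = 2·24·4.217·sin(180°/24) = 26.42 mm); the 7.5×9 cube at (8.5, -3) contributes its full rectangle (perimeter 33.00 mm); Subtracting the remaining from the first: starting from the cone, the 7.5×9 cube at (8.5, -3) misses the remaining region (no effect) — boundary = 26.42 mm. So its perimeter = 26.42 mm. Layer 6 is larger (45.22 vs 26.42 mm).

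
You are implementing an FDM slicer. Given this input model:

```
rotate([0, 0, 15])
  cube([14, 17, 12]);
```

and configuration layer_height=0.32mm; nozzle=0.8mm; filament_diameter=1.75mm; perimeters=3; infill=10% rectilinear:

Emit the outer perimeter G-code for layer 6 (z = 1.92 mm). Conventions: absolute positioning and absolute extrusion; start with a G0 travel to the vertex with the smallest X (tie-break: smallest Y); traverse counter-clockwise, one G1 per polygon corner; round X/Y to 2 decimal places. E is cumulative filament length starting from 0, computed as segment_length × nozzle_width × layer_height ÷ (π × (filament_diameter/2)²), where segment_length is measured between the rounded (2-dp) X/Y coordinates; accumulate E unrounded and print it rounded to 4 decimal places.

G0 X-4.40 Y16.42 Z1.92
G1 X0.00 Y0.00 E1.8093
G1 X13.52 Y3.62 E3.2989
G1 X9.12 Y20.04 E5.1082
G1 X-4.40 Y16.42 E6.5979

At z = 1.92 mm: the cube is present — its section is the full 14×17 rectangle; (whole slice rotated 15° about Z — lengths, areas and connectivity unchanged). The outline is a single polygon with 4 vertices. Extrusion per mm of travel: 0.8 × 0.32 / (π × 0.875²) = 0.106432. Accumulating E over each segment gives final E = 6.5979.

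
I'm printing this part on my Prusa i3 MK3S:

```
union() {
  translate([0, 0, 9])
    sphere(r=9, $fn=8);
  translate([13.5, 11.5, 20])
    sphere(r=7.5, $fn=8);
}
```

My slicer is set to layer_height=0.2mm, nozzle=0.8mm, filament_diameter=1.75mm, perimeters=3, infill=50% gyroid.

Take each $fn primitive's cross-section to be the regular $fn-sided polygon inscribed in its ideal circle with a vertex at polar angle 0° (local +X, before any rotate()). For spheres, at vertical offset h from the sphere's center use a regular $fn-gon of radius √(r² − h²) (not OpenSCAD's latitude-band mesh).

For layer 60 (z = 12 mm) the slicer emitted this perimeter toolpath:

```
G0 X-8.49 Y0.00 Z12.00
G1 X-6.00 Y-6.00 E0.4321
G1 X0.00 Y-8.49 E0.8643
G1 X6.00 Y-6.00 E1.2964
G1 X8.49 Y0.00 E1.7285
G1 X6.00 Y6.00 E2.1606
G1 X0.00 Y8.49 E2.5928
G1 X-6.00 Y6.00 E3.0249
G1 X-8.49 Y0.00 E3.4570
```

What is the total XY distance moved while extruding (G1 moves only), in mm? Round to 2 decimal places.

Sum the Euclidean lengths of each G1 segment: total = 51.97 mm.

51.97 mm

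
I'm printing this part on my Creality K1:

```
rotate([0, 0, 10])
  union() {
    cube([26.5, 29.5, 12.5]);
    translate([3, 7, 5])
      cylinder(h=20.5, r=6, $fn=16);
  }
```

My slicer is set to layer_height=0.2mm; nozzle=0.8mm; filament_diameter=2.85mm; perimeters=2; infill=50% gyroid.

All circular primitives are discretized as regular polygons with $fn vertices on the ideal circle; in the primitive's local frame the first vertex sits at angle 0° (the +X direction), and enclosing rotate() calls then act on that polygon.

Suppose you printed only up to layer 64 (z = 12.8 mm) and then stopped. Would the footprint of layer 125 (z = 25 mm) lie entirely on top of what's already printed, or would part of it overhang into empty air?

Compare the two slices. At z = 12.8: the cube does not reach this height (z outside [0, 12.5]); the cylinder at (3, 7): section is a regular 16-gon, circumradius r=6 (area = (16/2)·6.000²·sin(360°/16) = 110.21 mm²); Combining (union): only the r=6 cylinder at (3, 7) is present, so the union is just that shape — area = 110.21 mm²; (rotated 10° about Z; rotation is an isometry so areas/perimeters/island counts are preserved). At z = 25: the cube is absent (z outside [0, 12.5]); the cylinder at (3, 7): section is a regular 16-gon, circumradius r=6 (area = (16/2)·6.000²·sin(360°/16) = 110.21 mm²); Combining (union): only the r=6 cylinder at (3, 7) is present, so the union is just that shape — area = 110.21 mm²; (rotated 10° about Z; rotation is an isometry so areas/perimeters/island counts are preserved). Checking containment: the cross-section at z = 25 is a subset of the cross-section at z = 12.8.

entirely on top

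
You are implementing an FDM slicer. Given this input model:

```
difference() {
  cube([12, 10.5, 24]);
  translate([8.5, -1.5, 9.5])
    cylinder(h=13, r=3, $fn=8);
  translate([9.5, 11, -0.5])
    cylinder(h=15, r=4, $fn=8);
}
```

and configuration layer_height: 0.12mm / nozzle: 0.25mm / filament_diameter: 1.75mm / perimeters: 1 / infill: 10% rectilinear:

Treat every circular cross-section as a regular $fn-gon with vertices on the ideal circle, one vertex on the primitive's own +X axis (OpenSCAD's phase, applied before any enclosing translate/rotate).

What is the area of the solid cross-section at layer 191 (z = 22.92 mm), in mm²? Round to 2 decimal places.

126.00 mm²

At z = 22.92 mm: the cube (footprint 12×10.5) is included at this height (area 126.00 mm²); the cylinder at (8.5, -1.5) does not reach this height (z outside [9.5, 22.5]); the cylinder at (9.5, 11) is absent (z outside [-0.5, 14.5]); Subtracting the remaining from the first: none of the subtracted shapes is present at this height, so the 12×10.5 cube is unchanged — area = 126.00 mm². Overall, the cross-section is a single solid region. Net area = 126.00 mm².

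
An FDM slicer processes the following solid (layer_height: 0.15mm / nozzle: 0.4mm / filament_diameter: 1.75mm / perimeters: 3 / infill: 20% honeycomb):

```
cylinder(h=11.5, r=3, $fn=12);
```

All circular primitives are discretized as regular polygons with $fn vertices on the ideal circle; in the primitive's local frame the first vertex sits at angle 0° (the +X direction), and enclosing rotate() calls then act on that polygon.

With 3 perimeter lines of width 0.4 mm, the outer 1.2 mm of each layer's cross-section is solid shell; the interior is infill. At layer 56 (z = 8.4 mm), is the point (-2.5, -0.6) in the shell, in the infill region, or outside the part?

shell

At z = 8.4 mm: the cylinder: section is a regular 12-gon, circumradius r=3. Overall, the cross-section is a single solid region. The nearest boundary edge runs (-3.00, 0.00)→(-2.60, -1.50); distance from the point to it = 0.33 mm. The point is inside the cross-section, 0.33 mm from the nearest boundary — within the 1.2 mm shell band (3 × 0.4).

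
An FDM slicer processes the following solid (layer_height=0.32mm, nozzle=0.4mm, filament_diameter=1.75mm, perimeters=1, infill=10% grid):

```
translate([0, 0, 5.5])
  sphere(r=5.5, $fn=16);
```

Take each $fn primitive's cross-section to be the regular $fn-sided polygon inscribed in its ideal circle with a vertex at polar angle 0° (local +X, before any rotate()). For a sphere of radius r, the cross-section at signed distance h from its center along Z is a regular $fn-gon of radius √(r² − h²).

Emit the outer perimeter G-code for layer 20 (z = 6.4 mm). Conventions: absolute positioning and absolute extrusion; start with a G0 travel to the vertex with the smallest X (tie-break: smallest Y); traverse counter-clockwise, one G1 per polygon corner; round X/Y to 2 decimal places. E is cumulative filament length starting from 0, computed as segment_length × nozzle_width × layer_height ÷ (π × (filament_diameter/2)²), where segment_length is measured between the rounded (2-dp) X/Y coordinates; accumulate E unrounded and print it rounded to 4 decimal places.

G0 X-5.43 Y0.00 Z6.40
G1 X-5.01 Y-2.08 E0.1129
G1 X-3.84 Y-3.84 E0.2254
G1 X-2.08 Y-5.01 E0.3379
G1 X0.00 Y-5.43 E0.4508
G1 X2.08 Y-5.01 E0.5637
G1 X3.84 Y-3.84 E0.6762
G1 X5.01 Y-2.08 E0.7886
G1 X5.43 Y0.00 E0.9016
G1 X5.01 Y2.08 E1.0145
G1 X3.84 Y3.84 E1.1270
G1 X2.08 Y5.01 E1.2394
G1 X0.00 Y5.43 E1.3523
G1 X-2.08 Y5.01 E1.4653
G1 X-3.84 Y3.84 E1.5777
G1 X-5.01 Y2.08 E1.6902
G1 X-5.43 Y0.00 E1.8031

At z = 6.4 mm: the r=5.5 sphere contributes a regular 16-gon of circumradius √(5.5²−0.9²) = 5.426. The outline is a single polygon with 16 vertices. Extrusion per mm of travel: 0.4 × 0.32 / (π × 0.875²) = 0.053216. Accumulating E over each segment gives final E = 1.8031.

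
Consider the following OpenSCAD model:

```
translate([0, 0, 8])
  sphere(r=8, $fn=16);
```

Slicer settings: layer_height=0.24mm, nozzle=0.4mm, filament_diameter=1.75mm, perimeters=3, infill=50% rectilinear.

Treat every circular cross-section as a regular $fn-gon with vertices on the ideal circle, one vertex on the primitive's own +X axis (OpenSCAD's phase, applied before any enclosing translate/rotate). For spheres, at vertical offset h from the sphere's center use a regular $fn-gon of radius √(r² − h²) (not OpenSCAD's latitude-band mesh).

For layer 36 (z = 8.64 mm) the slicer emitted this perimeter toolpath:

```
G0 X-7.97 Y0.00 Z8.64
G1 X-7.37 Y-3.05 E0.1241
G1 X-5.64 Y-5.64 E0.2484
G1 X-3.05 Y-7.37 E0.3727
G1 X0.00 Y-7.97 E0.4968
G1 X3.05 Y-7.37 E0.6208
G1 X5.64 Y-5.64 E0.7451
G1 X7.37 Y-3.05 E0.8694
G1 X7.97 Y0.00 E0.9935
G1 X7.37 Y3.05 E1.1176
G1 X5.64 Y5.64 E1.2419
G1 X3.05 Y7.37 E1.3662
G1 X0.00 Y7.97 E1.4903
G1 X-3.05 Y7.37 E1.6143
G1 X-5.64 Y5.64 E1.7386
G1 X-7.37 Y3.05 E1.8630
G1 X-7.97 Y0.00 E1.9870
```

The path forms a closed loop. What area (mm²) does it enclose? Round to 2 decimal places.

Apply the shoelace formula to the sequence of (X, Y) vertices; enclosed area = 194.69 mm².

194.69 mm²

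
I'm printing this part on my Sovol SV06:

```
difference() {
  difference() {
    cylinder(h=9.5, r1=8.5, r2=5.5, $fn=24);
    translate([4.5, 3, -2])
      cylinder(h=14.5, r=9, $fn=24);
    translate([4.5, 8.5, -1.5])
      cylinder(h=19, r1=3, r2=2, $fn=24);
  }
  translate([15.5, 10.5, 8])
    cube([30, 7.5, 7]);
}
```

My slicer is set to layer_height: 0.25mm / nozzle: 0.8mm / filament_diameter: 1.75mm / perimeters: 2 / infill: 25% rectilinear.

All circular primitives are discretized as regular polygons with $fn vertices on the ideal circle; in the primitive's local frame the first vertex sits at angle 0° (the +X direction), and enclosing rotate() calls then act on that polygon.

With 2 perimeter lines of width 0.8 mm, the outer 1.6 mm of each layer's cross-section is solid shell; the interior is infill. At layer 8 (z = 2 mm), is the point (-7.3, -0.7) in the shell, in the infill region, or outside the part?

At z = 2 mm: the cone (r1=8.5→r2=5.5) has section circumradius 7.868 here — a regular 24-gon; the cylinder at (4.5, 3): section is a regular 24-gon, circumradius r=9; the cone at (4.5, 8.5) (r1=3→r2=2) has section circumradius 2.816 here — a regular 24-gon; Subtracting the remaining from the first: starting from the cone, the r=9 cylinder at (4.5, 3) partially overlaps it — only the 130.75 mm² overlap (of its 251.57 mm²) is removed, clipping the outline; the cone at (4.5, 8.5) misses the remaining region (no effect) — 1 connected region; the cube at (15.5, 10.5) is not intersected at this z (z outside [8, 15]); After the difference (first − rest): none of the subtracted shapes is present at this height, so the result so far is unchanged — 1 connected region. Overall, the cross-section is a single solid region. The nearest boundary edge runs (-7.60, -2.04)→(-7.87, 0.00); distance from the point to it = 0.47 mm. The point is inside the cross-section, 0.47 mm from the nearest boundary — within the 1.6 mm shell band (2 × 0.8).

shell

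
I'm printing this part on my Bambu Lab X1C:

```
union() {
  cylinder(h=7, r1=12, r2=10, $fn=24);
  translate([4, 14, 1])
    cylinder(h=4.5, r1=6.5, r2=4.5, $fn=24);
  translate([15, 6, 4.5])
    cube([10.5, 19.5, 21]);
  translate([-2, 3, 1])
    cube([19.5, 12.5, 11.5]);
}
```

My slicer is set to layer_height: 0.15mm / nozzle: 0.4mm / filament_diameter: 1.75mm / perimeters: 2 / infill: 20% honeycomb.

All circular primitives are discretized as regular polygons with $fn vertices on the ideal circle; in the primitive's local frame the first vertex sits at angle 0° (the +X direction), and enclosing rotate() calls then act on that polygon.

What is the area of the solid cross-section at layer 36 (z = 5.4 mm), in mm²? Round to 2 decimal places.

At z = 5.4 mm: the cone (r1=12→r2=10) has section circumradius 10.457 here — a regular 24-gon (area = (24/2)·10.457²·sin(360°/24) = 339.63 mm²); the cone at (4, 14) contributes a regular 24-gon of circumradius 4.544 (interpolated between r1=6.5 and r2=4.5 at t=0.978) (area = (24/2)·4.544²·sin(360°/24) = 64.14 mm²); the cube at (15, 6) is present — its section is the full 10.5×19.5 rectangle (area 204.75 mm²); the 19.5×12.5 cube at (-2, 3) contributes its full rectangle (area 243.75 mm²); Taking the union: the regions partially overlap — summed areas 852.27 mm² minus the doubly-counted overlap 137.92 mm² gives 714.35 mm² — area = 714.35 mm². Overall, the cross-section is a single solid region. Net area = 714.35 mm².

714.35 mm²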